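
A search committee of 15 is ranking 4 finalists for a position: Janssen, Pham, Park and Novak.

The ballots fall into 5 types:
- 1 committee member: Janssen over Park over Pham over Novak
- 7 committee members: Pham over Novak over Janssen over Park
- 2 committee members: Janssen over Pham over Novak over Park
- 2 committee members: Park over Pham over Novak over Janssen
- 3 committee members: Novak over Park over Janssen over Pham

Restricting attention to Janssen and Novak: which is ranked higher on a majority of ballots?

Ballots ranking Janssen above Novak: 1 + 2 = 3.
Ballots ranking Novak above Janssen: 15 − 3 = 12.
Novak wins the head-to-head 12–3.

Novak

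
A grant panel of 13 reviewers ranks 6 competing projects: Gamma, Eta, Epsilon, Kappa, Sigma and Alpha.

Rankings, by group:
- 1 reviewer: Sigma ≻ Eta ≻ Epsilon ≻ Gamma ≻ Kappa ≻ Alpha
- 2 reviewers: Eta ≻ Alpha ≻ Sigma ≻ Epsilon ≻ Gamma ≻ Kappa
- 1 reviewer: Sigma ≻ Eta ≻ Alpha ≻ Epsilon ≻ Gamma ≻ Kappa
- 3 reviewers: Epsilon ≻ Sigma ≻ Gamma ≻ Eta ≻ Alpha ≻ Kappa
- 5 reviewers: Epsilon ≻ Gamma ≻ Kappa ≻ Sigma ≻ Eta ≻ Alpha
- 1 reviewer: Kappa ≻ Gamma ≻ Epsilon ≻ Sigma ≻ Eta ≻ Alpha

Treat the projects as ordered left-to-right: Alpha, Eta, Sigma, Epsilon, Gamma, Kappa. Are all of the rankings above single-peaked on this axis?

Axis positions: Alpha=1, Eta=2, Sigma=3, Epsilon=4, Gamma=5, Kappa=6.
Group 1 (peak Sigma at position 3): ranking walks positions 3-2-4-5-6-1, expanding outward from the peak — single-peaked.
Group 2 (peak Eta at position 2): ranking walks positions 2-1-3-4-5-6, expanding outward from the peak — single-peaked.
Group 3 (peak Sigma at position 3): ranking walks positions 3-2-1-4-5-6, expanding outward from the peak — single-peaked.
Group 4 (peak Epsilon at position 4): ranking walks positions 4-3-5-2-1-6, expanding outward from the peak — single-peaked.
Group 5 (peak Epsilon at position 4): ranking walks positions 4-5-6-3-2-1, expanding outward from the peak — single-peaked.
Group 6 (peak Kappa at position 6): ranking walks positions 6-5-4-3-2-1, expanding outward from the peak — single-peaked.
Every ranking is single-peaked on this axis.

yes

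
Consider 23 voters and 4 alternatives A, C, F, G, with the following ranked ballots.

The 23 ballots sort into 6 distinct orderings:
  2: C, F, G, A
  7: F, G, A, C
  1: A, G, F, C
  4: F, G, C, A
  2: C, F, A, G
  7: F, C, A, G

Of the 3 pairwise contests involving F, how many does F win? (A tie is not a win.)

3

F against each rival (23 voters):
F–A: F 22–1.
F vs C: F is ranked higher on 7+1+4+7 = 19 ballots, C on 4. F wins 19–4.
F vs G: F wins 22–1.
F beats A, C, G — 3 pairwise wins.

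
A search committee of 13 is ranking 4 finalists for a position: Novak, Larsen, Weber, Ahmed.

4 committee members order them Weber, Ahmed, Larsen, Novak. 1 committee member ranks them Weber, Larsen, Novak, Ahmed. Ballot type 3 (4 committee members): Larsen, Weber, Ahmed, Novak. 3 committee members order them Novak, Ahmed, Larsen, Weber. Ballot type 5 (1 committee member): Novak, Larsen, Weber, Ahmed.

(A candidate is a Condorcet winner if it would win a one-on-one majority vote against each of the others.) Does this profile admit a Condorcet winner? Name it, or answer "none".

none

Pairwise majorities:
Novak vs Larsen: 3+1 = 4 for Novak, 9 for Larsen — Larsen by 9–4.
Novak vs Weber: Novak preferred on 3+1 = 4 ballots; Weber wins 9–4.
Novak vs Ahmed: Novak preferred on 1+3+1 = 5 ballots; Ahmed wins 8–5.
Larsen vs Weber: 4+3+1 = 8 for Larsen, 5 for Weber — Larsen by 8–5.
Larsen vs Ahmed: Larsen is ranked higher on 1+4+1 = 6 ballots, Ahmed on 7. Ahmed wins 7–6.
Weber vs Ahmed: 4+1+4+1 = 10 for Weber, 3 for Ahmed — Weber by 10–3.
Each candidate drops at least one matchup (Novak loses to Larsen; Larsen loses to Ahmed; Weber loses to Larsen; Ahmed loses to Weber); the cycle Larsen > Weber > Ahmed > Larsen rules out a Condorcet winner.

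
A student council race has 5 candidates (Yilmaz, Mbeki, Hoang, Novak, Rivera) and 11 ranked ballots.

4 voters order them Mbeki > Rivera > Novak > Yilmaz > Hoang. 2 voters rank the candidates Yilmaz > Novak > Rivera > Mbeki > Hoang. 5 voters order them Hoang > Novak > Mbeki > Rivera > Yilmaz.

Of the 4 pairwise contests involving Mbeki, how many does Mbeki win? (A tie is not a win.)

Mbeki against each rival (11 voters):
Mbeki vs Yilmaz: Mbeki wins 9–2.
Mbeki vs Hoang: 6 to 5, Mbeki.
Mbeki vs Novak: Novak, 7–4.
Mbeki vs Rivera: Mbeki wins 9–2.
Mbeki beats Yilmaz, Hoang, Rivera; loses to Novak — 3 pairwise wins.

3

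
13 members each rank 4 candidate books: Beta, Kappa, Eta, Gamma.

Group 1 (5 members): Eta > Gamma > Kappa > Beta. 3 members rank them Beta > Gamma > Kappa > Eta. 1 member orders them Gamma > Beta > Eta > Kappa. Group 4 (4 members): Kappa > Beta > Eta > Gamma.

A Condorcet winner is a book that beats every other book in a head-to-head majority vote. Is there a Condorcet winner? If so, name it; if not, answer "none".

none

Pairwise majorities:
Beta vs Kappa: Kappa, 9–4.
Beta vs Eta: Beta wins 8–5.
Beta vs Gamma: Beta, 7–6.
Kappa vs Eta: Kappa preferred on 3+4 = 7 ballots; Kappa wins 7–6.
Kappa vs Gamma: Gamma wins 9–4.
Eta vs Gamma: 5+4 = 9 for Eta, 4 for Gamma — Eta by 9–4.
Every book loses at least once (Beta loses to Kappa; Kappa loses to Gamma; Eta loses to Beta; Gamma loses to Beta). The majority relation contains the cycle Beta beats Gamma beats Kappa beats Beta, so there is no Condorcet winner.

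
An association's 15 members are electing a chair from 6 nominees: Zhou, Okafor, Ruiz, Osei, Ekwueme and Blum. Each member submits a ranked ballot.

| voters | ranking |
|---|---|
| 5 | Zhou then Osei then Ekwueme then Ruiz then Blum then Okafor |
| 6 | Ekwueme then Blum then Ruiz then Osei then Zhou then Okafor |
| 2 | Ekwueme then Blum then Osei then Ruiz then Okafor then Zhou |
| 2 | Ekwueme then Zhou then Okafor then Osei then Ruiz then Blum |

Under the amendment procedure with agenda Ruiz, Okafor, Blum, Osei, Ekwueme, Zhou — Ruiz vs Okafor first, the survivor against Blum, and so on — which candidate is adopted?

Round 1: Ruiz vs Okafor — 13–2, Ruiz advances.
Round 2: Ruiz vs Blum — 7–8, Blum advances.
Round 3: Blum vs Osei — 8–7, Blum advances.
Round 4: Blum vs Ekwueme — 0–15, Ekwueme advances.
Round 5: Ekwueme vs Zhou — 10–5, Ekwueme advances.
Ekwueme survives the agenda.

Ekwueme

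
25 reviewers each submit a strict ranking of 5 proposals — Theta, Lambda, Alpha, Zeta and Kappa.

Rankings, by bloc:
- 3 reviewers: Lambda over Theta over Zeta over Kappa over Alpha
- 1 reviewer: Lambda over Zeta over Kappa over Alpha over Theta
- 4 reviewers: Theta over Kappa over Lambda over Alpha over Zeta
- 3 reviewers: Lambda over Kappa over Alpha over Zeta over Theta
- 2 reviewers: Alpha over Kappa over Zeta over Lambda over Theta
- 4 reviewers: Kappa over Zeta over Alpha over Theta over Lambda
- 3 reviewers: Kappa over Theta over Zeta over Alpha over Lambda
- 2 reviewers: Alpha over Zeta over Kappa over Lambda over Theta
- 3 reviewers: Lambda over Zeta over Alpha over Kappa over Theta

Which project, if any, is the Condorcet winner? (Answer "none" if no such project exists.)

Kappa

Check each pair by majority over 25 ballots:
Theta vs Lambda: Theta is ranked higher on 4+4+3 = 11 ballots, Lambda on 14. Lambda wins 14–11.
Theta vs Alpha: Theta preferred on 3+4+3 = 10 ballots; Alpha wins 15–10.
Theta vs Zeta: 10 to 15, Zeta.
Theta vs Kappa: Theta preferred on 3+4 = 7 ballots; Kappa wins 18–7.
Lambda vs Alpha: Lambda is ranked higher on 3+1+4+3+3 = 14 ballots, Alpha on 11. Lambda wins 14–11.
Lambda vs Zeta: Lambda preferred on 3+1+4+3+3 = 14 ballots; Lambda wins 14–11.
Lambda vs Kappa: Lambda is ranked higher on 3+1+3+3 = 10 ballots, Kappa on 15. Kappa wins 15–10.
Alpha vs Zeta: 4+3+2+2 = 11 for Alpha, 14 for Zeta — Zeta by 14–11.
Alpha vs Kappa: 7 to 18, Kappa.
Zeta vs Kappa: Zeta preferred on 3+1+2+3 = 9 ballots; Kappa wins 16–9.
Kappa wins every pairwise contest, so Kappa is the Condorcet winner.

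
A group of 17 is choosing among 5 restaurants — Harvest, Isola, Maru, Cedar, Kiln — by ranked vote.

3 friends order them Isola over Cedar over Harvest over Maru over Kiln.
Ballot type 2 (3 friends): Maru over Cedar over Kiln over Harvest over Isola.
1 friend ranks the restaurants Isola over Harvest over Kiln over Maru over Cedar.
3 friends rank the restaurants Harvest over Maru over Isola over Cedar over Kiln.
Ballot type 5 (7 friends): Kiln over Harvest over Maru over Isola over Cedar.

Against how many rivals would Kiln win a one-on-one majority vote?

Kiln against each rival (17 friends):
Kiln vs Harvest: 10 to 7, Kiln.
Kiln vs Isola: Kiln wins 10–7.
Kiln vs Maru: Kiln is ranked higher on 1+7 = 8 ballots, Maru on 9. Maru wins 9–8.
Kiln vs Cedar: 8 to 9, Cedar.
Kiln beats Harvest, Isola; loses to Maru, Cedar — 2 pairwise wins.

2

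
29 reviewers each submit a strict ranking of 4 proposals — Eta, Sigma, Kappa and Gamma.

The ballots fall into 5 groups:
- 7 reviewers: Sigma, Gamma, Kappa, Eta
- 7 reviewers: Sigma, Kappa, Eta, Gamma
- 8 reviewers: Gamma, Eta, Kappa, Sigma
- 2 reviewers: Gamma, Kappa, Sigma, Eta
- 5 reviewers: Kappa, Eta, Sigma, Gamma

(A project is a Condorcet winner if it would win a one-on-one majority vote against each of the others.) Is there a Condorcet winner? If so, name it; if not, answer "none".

none

Pairwise majorities:
Eta vs Sigma: Sigma, 16–13.
Eta–Kappa: Kappa 21–8.
Eta vs Gamma: Gamma, 17–12.
Sigma–Kappa: Kappa 15–14.
Sigma vs Gamma: Sigma, 19–10.
Kappa vs Gamma: Gamma wins 17–12.
No project is unbeaten: Eta loses to Sigma; Sigma loses to Kappa; Kappa loses to Gamma; Gamma loses to Sigma. In particular Sigma beats Gamma beats Kappa beats Sigma is a majority cycle — no Condorcet winner exists.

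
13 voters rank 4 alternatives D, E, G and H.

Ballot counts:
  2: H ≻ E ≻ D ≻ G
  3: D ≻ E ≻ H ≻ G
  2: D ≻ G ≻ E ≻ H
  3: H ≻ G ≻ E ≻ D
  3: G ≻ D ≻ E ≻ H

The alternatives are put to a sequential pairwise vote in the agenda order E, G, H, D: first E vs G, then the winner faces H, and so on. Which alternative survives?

D

Round 1: E vs G — 5–8, G advances.
Round 2: G vs H — 5–8, H advances.
Round 3: H vs D — 5–8, D advances.
The agenda winner is D.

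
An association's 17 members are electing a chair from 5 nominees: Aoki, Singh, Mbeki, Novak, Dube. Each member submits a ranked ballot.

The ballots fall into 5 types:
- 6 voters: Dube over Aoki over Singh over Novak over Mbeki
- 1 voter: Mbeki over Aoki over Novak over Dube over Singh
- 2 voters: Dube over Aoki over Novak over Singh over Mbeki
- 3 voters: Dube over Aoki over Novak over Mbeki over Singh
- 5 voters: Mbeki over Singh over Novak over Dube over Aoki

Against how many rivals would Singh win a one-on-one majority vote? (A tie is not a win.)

1

Singh against each rival (17 voters):
Singh vs Aoki: 5 for Singh, 12 for Aoki — Aoki by 12–5.
Singh vs Mbeki: Singh is ranked higher on 6+2 = 8 ballots, Mbeki on 9. Mbeki wins 9–8.
Singh vs Novak: Singh is ranked higher on 6+5 = 11 ballots, Novak on 6. Singh wins 11–6.
Singh–Dube: Dube 12–5.
Singh beats Novak; loses to Aoki, Mbeki, Dube — 1 pairwise win.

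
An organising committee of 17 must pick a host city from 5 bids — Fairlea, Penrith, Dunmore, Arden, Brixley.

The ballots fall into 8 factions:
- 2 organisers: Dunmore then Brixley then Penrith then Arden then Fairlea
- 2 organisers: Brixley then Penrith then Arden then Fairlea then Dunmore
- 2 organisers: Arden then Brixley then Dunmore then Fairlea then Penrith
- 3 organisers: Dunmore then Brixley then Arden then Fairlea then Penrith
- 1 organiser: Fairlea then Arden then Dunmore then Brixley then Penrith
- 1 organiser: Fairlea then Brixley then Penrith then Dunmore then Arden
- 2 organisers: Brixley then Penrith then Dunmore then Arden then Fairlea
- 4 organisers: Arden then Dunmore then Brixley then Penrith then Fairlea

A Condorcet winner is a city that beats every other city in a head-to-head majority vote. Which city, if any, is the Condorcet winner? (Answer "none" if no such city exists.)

Check each pair by majority over 17 ballots:
Fairlea–Penrith: Penrith 10–7.
Fairlea vs Dunmore: 2+1+1 = 4 for Fairlea, 13 for Dunmore — Dunmore by 13–4.
Fairlea vs Arden: Arden, 15–2.
Fairlea vs Brixley: Brixley, 15–2.
Penrith vs Dunmore: Penrith preferred on 2+1+2 = 5 ballots; Dunmore wins 12–5.
Penrith–Arden: Arden 10–7.
Penrith vs Brixley: Penrith is ranked higher on 0 ballots, Brixley on 17. Brixley wins 17–0.
Dunmore vs Arden: Arden, 9–8.
Dunmore–Brixley: Dunmore 10–7.
Arden vs Brixley: 2+1+4 = 7 for Arden, 10 for Brixley — Brixley by 10–7.
No city is unbeaten: Fairlea loses to Penrith; Penrith loses to Dunmore; Dunmore loses to Arden; Arden loses to Brixley; Brixley loses to Dunmore. In particular Dunmore beats Brixley beats Arden beats Dunmore is a majority cycle — no Condorcet winner exists.

none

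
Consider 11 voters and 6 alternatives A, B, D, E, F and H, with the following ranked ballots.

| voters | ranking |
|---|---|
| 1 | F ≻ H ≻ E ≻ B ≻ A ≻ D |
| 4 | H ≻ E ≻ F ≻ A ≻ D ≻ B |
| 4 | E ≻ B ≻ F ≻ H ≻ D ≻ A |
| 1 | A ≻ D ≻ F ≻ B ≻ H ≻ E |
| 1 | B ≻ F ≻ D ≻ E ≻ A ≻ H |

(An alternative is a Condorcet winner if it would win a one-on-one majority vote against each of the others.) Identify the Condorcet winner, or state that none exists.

none

Pairwise majorities:
A vs B: B wins 6–5.
A vs D: A wins 6–5.
A–E: E 10–1.
A vs F: F, 10–1.
A–H: H 9–2.
B vs D: B, 6–5.
B vs E: E, 9–2.
B–F: F 6–5.
B vs H: B, 6–5.
D vs E: E, 9–2.
D vs F: F wins 10–1.
D–H: H 9–2.
E vs F: E wins 8–3.
E vs H: H, 6–5.
F vs H: F, 7–4.
No alternative is unbeaten: A loses to B; B loses to E; D loses to A; E loses to H; F loses to E; H loses to B. In particular B beats H beats E beats B is a majority cycle — no Condorcet winner exists.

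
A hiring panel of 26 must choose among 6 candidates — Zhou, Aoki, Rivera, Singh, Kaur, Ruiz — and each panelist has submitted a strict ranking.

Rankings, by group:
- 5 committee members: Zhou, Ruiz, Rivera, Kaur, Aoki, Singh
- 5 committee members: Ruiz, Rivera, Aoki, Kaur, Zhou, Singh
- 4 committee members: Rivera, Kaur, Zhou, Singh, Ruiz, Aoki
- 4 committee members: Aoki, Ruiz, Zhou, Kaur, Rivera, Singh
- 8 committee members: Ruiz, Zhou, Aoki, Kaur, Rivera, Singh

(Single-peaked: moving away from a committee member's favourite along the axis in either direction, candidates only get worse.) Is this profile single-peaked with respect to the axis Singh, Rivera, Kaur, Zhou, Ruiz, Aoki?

Axis positions: Singh=1, Rivera=2, Kaur=3, Zhou=4, Ruiz=5, Aoki=6.
Group 1: ranking walks positions 4-5-2-3-6-1; Rivera is ranked above Kaur even though Kaur lies between Rivera and the peak Zhou on the axis — preferences dip and rise again. Not single-peaked.
Group 2: ranking walks positions 5-2-6-3-4-1; Rivera is ranked above Zhou even though Zhou lies between Rivera and the peak Ruiz on the axis — preferences dip and rise again. Not single-peaked.
Group 3 (peak Rivera at position 2): ranking walks positions 2-3-4-1-5-6, expanding outward from the peak — single-peaked.
Group 4 (peak Aoki at position 6): ranking walks positions 6-5-4-3-2-1, expanding outward from the peak — single-peaked.
Group 5 (peak Ruiz at position 5): ranking walks positions 5-4-6-3-2-1, expanding outward from the peak — single-peaked.
Group 1 violates single-peakedness, so the profile is not single-peaked on this axis.

no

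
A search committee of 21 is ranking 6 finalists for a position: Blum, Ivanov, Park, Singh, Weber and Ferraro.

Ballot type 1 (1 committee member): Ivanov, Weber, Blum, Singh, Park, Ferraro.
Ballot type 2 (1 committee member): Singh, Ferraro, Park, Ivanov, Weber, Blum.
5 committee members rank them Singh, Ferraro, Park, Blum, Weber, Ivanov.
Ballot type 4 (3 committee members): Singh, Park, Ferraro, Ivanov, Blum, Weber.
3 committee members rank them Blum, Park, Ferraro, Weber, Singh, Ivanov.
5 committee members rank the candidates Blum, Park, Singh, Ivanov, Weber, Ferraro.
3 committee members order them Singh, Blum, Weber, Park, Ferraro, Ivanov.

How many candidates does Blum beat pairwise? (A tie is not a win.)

Blum against each rival (21 committee members):
Blum vs Ivanov: Blum, 16–5.
Blum vs Park: Blum preferred on 1+3+5+3 = 12 ballots; Blum wins 12–9.
Blum vs Singh: Singh, 12–9.
Blum vs Weber: 19 to 2, Blum.
Blum vs Ferraro: Blum, 12–9.
Blum beats Ivanov, Park, Weber, Ferraro; loses to Singh — 4 pairwise wins.

4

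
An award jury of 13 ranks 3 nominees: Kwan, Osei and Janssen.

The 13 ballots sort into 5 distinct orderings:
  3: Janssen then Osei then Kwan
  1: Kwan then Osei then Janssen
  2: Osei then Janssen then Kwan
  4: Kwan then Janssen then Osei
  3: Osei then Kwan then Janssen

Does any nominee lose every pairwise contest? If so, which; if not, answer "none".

Head-to-head results (13 jurors):
Kwan vs Osei: Osei wins 8–5.
Kwan vs Janssen: Kwan is ranked higher on 1+4+3 = 8 ballots, Janssen on 5. Kwan wins 8–5.
Osei vs Janssen: Janssen wins 7–6.
No nominee is winless: Kwan beats Janssen; Osei beats Kwan; Janssen beats Osei. There is no Condorcet loser.

none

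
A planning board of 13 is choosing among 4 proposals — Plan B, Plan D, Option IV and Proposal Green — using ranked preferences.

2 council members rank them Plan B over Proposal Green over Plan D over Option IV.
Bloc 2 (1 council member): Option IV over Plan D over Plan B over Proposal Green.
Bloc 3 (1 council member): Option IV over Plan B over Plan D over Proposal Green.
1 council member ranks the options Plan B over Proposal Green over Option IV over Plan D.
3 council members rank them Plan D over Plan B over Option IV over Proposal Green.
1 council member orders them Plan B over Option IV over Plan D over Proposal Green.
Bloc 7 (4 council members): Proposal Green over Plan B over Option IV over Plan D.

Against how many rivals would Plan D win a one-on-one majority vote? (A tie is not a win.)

Plan D against each rival (13 council members):
Plan D vs Plan B: Plan D preferred on 1+3 = 4 ballots; Plan B wins 9–4.
Plan D vs Option IV: Option IV wins 8–5.
Plan D vs Proposal Green: Proposal Green, 7–6.
Plan D beats no one; loses to Plan B, Option IV, Proposal Green — 0 pairwise wins.

0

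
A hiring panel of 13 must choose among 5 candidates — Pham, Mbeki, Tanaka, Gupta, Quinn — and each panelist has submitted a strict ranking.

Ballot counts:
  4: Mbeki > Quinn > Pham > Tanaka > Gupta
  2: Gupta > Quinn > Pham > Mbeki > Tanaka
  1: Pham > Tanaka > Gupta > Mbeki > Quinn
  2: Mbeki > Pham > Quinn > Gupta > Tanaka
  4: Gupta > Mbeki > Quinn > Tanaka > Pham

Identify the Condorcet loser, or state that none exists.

Head-to-head results (13 committee members):
Pham vs Mbeki: 3 to 10, Mbeki.
Pham vs Tanaka: Pham wins 9–4.
Pham vs Gupta: 4+1+2 = 7 for Pham, 6 for Gupta — Pham by 7–6.
Pham–Quinn: Quinn 10–3.
Mbeki vs Tanaka: 4+2+2+4 = 12 for Mbeki, 1 for Tanaka — Mbeki by 12–1.
Mbeki vs Gupta: Mbeki preferred on 4+2 = 6 ballots; Gupta wins 7–6.
Mbeki vs Quinn: Mbeki is ranked higher on 4+1+2+4 = 11 ballots, Quinn on 2. Mbeki wins 11–2.
Tanaka vs Gupta: Tanaka preferred on 4+1 = 5 ballots; Gupta wins 8–5.
Tanaka–Quinn: Quinn 12–1.
Gupta vs Quinn: Gupta wins 7–6.
Tanaka is beaten in every head-to-head and is the Condorcet loser.

Tanaka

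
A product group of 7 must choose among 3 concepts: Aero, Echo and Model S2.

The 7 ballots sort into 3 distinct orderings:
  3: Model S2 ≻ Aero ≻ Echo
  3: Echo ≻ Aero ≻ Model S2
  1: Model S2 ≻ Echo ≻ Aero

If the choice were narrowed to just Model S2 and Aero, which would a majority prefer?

Model S2

Ballots ranking Model S2 above Aero: 3 + 1 = 4.
Ballots ranking Aero above Model S2: 7 − 4 = 3.
Model S2 wins the head-to-head 4–3.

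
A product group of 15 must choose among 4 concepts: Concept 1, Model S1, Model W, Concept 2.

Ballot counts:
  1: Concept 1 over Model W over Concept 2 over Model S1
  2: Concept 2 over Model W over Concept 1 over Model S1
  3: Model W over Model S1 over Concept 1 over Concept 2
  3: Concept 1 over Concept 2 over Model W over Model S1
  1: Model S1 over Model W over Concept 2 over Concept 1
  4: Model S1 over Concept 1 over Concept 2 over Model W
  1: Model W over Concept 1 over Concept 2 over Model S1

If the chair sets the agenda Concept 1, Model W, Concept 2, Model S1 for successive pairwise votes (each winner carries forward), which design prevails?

Model S1

Round 1: Concept 1 vs Model W — 8–7, Concept 1 advances.
Round 2: Concept 1 vs Concept 2 — 12–3, Concept 1 advances.
Round 3: Concept 1 vs Model S1 — 7–8, Model S1 advances.
Model S1 survives the agenda.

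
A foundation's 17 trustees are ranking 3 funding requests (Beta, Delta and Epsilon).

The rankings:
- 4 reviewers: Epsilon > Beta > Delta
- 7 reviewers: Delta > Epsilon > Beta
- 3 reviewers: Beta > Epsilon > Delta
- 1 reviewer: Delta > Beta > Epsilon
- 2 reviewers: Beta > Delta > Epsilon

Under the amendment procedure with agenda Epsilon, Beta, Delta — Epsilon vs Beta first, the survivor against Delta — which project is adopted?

Delta

Round 1: Epsilon vs Beta — 11–6, Epsilon advances.
Round 2: Epsilon vs Delta — 7–10, Delta advances.
The agenda winner is Delta.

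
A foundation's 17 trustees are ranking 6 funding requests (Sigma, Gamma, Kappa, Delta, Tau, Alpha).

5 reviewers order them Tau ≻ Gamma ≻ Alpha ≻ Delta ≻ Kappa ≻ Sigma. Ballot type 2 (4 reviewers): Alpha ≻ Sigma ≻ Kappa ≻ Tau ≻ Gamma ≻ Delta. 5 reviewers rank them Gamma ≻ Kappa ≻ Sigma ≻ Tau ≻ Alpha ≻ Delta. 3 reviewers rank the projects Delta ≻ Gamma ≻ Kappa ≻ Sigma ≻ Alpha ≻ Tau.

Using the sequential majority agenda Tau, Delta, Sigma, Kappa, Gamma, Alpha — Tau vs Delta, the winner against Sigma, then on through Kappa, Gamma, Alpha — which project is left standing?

Round 1: Tau vs Delta — 14–3, Tau advances.
Round 2: Tau vs Sigma — 5–12, Sigma advances.
Round 3: Sigma vs Kappa — 4–13, Kappa advances.
Round 4: Kappa vs Gamma — 4–13, Gamma advances.
Round 5: Gamma vs Alpha — 13–4, Gamma advances.
The agenda winner is Gamma.

Gamma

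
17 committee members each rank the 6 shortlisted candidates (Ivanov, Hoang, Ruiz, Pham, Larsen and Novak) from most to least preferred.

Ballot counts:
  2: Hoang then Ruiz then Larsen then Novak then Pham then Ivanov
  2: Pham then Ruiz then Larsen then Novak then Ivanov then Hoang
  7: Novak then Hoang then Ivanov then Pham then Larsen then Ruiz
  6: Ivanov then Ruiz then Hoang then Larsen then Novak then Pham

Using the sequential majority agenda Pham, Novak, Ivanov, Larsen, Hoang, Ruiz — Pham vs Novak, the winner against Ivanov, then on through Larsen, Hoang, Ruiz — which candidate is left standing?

Hoang

Round 1: Pham vs Novak — 2–15, Novak advances.
Round 2: Novak vs Ivanov — 11–6, Novak advances.
Round 3: Novak vs Larsen — 7–10, Larsen advances.
Round 4: Larsen vs Hoang — 2–15, Hoang advances.
Round 5: Hoang vs Ruiz — 9–8, Hoang advances.
The agenda winner is Hoang.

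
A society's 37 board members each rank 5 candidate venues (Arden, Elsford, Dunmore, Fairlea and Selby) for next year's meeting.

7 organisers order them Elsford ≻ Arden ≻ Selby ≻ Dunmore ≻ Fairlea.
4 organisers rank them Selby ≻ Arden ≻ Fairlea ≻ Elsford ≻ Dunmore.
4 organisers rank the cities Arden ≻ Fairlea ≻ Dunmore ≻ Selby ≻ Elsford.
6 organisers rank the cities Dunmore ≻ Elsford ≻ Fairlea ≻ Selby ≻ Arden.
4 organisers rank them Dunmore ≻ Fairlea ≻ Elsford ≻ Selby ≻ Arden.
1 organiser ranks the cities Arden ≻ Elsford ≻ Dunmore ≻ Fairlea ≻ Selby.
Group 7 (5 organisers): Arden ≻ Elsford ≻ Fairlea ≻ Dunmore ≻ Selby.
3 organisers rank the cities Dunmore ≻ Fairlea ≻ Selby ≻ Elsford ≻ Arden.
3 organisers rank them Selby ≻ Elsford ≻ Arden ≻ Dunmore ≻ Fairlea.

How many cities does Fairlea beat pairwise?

1

Fairlea against each rival (37 organisers):
Fairlea vs Arden: Arden wins 24–13.
Fairlea–Elsford: Elsford 22–15.
Fairlea vs Dunmore: Dunmore, 24–13.
Fairlea vs Selby: Fairlea is ranked higher on 4+6+4+1+5+3 = 23 ballots, Selby on 14. Fairlea wins 23–14.
Fairlea beats Selby; loses to Arden, Elsford, Dunmore — 1 pairwise win.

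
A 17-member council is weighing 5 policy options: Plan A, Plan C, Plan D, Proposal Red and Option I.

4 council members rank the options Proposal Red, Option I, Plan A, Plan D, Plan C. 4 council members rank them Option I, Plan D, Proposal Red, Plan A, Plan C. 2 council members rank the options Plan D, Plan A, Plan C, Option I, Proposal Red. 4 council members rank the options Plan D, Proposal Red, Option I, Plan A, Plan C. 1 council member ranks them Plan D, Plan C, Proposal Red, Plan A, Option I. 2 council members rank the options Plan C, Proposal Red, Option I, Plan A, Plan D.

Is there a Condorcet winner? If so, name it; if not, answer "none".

none

Pairwise majorities:
Plan A vs Plan C: Plan A preferred on 4+4+2+4 = 14 ballots; Plan A wins 14–3.
Plan A vs Plan D: Plan D wins 11–6.
Plan A vs Proposal Red: Plan A is ranked higher on 2 ballots, Proposal Red on 15. Proposal Red wins 15–2.
Plan A vs Option I: 3 to 14, Option I.
Plan C–Plan D: Plan D 15–2.
Plan C–Proposal Red: Proposal Red 12–5.
Plan C–Option I: Option I 12–5.
Plan D–Proposal Red: Plan D 11–6.
Plan D vs Option I: 2+4+1 = 7 for Plan D, 10 for Option I — Option I by 10–7.
Proposal Red–Option I: Proposal Red 11–6.
No option is unbeaten: Plan A loses to Plan D; Plan C loses to Plan A; Plan D loses to Option I; Proposal Red loses to Plan D; Option I loses to Proposal Red. In particular Plan D beats Proposal Red beats Option I beats Plan D is a majority cycle — no Condorcet winner exists.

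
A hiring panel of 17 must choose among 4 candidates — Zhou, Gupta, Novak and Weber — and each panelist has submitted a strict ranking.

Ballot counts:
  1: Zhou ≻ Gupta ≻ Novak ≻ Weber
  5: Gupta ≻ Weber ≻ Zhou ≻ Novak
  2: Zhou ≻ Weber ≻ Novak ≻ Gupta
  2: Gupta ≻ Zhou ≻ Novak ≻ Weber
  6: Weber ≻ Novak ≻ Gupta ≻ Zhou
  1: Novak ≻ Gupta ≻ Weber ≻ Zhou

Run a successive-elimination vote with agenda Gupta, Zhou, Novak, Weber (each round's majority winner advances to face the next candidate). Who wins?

Weber

Round 1: Gupta vs Zhou — 14–3, Gupta advances.
Round 2: Gupta vs Novak — 8–9, Novak advances.
Round 3: Novak vs Weber — 4–13, Weber advances.
Weber survives the agenda.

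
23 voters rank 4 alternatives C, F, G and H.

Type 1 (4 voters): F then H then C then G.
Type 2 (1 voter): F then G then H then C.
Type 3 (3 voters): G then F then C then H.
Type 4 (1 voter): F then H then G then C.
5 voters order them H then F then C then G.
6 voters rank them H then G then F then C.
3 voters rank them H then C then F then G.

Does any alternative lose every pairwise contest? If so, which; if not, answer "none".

Head-to-head results (23 voters):
C vs F: 3 for C, 20 for F — F by 20–3.
C–G: C 12–11.
C–H: H 20–3.
F vs G: 4+1+1+5+3 = 14 for F, 9 for G — F by 14–9.
F–H: H 14–9.
G vs H: H wins 19–4.
G loses to every other alternative — it is the Condorcet loser.

G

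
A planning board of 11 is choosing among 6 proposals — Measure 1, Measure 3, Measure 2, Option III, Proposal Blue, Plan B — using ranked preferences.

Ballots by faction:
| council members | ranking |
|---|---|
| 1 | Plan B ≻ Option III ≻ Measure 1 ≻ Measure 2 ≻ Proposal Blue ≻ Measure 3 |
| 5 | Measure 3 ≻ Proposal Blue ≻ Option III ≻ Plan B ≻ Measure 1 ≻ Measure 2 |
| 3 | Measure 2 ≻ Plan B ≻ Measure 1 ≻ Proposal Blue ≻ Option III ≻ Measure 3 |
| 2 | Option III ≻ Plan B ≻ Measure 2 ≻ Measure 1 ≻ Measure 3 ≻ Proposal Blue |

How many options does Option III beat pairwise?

Option III against each rival (11 council members):
Option III vs Measure 1: Option III, 8–3.
Option III vs Measure 3: Option III wins 6–5.
Option III vs Measure 2: Option III, 8–3.
Option III vs Proposal Blue: Option III preferred on 1+2 = 3 ballots; Proposal Blue wins 8–3.
Option III vs Plan B: Option III, 7–4.
Option III beats Measure 1, Measure 3, Measure 2, Plan B; loses to Proposal Blue — 4 pairwise wins.

4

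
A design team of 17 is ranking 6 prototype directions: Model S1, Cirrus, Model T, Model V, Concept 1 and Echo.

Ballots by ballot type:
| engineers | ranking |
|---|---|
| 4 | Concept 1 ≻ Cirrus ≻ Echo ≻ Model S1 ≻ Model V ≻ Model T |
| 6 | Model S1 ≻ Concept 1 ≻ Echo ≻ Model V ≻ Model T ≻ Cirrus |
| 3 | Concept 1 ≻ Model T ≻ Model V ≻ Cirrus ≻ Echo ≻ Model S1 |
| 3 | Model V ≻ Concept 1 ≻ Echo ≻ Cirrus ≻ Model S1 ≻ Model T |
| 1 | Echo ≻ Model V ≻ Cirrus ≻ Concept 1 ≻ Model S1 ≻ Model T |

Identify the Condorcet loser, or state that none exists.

none

Head-to-head results (17 engineers):
Model S1–Cirrus: Cirrus 11–6.
Model S1 vs Model T: Model S1 wins 14–3.
Model S1–Model V: Model S1 10–7.
Model S1 vs Concept 1: Model S1 preferred on 6 ballots; Concept 1 wins 11–6.
Model S1 vs Echo: 6 for Model S1, 11 for Echo — Echo by 11–6.
Cirrus vs Model T: 8 to 9, Model T.
Cirrus vs Model V: Model V, 13–4.
Cirrus vs Concept 1: Cirrus is ranked higher on 1 ballot, Concept 1 on 16. Concept 1 wins 16–1.
Cirrus vs Echo: Cirrus preferred on 4+3 = 7 ballots; Echo wins 10–7.
Model T vs Model V: 3 for Model T, 14 for Model V — Model V by 14–3.
Model T vs Concept 1: Concept 1, 17–0.
Model T vs Echo: Echo wins 14–3.
Model V vs Concept 1: Concept 1, 13–4.
Model V vs Echo: Echo wins 11–6.
Concept 1 vs Echo: Concept 1, 16–1.
Each design has at least one pairwise win (Model S1 beats Model T; Cirrus beats Model S1; Model T beats Cirrus; Model V beats Cirrus; Concept 1 beats Model S1; Echo beats Model S1) — no Condorcet loser.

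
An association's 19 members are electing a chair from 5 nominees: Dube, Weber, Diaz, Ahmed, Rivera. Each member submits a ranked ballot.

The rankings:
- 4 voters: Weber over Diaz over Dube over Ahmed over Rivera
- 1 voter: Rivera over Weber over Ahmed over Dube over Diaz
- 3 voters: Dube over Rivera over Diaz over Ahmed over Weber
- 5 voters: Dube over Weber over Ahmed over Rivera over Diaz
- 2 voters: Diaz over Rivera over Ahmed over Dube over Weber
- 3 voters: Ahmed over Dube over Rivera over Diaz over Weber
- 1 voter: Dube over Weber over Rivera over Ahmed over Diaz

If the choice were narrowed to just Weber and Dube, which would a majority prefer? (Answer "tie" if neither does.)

Dube

Ballots ranking Weber above Dube: 4 + 1 = 5.
Ballots ranking Dube above Weber: 19 − 5 = 14.
Dube wins the head-to-head 14–5.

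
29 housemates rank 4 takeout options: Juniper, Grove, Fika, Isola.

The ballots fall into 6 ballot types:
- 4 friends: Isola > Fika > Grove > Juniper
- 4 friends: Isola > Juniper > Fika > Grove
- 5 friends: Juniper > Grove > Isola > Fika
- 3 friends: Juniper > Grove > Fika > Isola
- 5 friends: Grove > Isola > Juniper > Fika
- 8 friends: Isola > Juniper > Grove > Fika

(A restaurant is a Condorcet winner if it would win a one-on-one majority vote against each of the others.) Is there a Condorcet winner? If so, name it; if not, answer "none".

Isola

Check each pair by majority over 29 ballots:
Juniper–Grove: Juniper 20–9.
Juniper–Fika: Juniper 25–4.
Juniper vs Isola: 5+3 = 8 for Juniper, 21 for Isola — Isola by 21–8.
Grove vs Fika: 21 to 8, Grove.
Grove vs Isola: Grove is ranked higher on 5+3+5 = 13 ballots, Isola on 16. Isola wins 16–13.
Fika vs Isola: 3 to 26, Isola.
Isola wins every pairwise contest, so Isola is the Condorcet winner.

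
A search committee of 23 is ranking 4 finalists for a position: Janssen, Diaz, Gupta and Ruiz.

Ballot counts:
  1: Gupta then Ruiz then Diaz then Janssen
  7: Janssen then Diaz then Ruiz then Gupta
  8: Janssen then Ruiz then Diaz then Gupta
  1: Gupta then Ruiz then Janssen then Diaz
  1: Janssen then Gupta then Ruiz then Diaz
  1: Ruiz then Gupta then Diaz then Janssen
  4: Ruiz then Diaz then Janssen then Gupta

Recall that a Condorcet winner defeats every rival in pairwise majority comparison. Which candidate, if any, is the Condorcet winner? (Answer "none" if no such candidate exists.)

Janssen

Head-to-head results (23 committee members):
Janssen vs Diaz: Janssen is ranked higher on 7+8+1+1 = 17 ballots, Diaz on 6. Janssen wins 17–6.
Janssen vs Gupta: 20 to 3, Janssen.
Janssen vs Ruiz: Janssen preferred on 7+8+1 = 16 ballots; Janssen wins 16–7.
Diaz vs Gupta: 7+8+4 = 19 for Diaz, 4 for Gupta — Diaz by 19–4.
Diaz vs Ruiz: 7 to 16, Ruiz.
Gupta vs Ruiz: 1+1+1 = 3 for Gupta, 20 for Ruiz — Ruiz by 20–3.
Janssen beats each of Diaz, Gupta, Ruiz — Janssen is the Condorcet winner.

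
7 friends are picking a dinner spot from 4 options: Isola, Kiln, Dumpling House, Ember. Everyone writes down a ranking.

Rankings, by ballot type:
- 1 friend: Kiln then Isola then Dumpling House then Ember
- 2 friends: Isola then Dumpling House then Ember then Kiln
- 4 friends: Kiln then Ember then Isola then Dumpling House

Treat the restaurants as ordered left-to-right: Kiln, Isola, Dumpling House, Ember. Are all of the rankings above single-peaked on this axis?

Axis positions: Kiln=1, Isola=2, Dumpling House=3, Ember=4.
Ballot type 1 (peak Kiln at position 1): ranking walks positions 1-2-3-4, expanding outward from the peak — single-peaked.
Ballot type 2 (peak Isola at position 2): ranking walks positions 2-3-4-1, expanding outward from the peak — single-peaked.
Ballot type 3: ranking walks positions 1-4-2-3; Ember is ranked above Isola even though Isola lies between Ember and the peak Kiln on the axis — preferences dip and rise again. Not single-peaked.
Ballot type 3 violates single-peakedness, so the profile is not single-peaked on this axis.

no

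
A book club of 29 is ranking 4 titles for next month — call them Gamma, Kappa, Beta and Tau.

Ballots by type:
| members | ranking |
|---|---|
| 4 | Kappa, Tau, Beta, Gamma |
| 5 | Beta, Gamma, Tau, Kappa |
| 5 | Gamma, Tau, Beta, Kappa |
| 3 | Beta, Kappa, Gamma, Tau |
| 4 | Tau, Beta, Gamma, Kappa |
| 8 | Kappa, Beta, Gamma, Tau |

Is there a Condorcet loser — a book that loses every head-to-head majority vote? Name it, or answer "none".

Head-to-head results (29 members):
Gamma vs Kappa: Gamma preferred on 5+5+4 = 14 ballots; Kappa wins 15–14.
Gamma–Beta: Beta 24–5.
Gamma–Tau: Gamma 21–8.
Kappa vs Beta: Beta, 17–12.
Kappa vs Tau: Kappa wins 15–14.
Beta vs Tau: Beta, 16–13.
Tau is beaten in every head-to-head and is the Condorcet loser.

Tau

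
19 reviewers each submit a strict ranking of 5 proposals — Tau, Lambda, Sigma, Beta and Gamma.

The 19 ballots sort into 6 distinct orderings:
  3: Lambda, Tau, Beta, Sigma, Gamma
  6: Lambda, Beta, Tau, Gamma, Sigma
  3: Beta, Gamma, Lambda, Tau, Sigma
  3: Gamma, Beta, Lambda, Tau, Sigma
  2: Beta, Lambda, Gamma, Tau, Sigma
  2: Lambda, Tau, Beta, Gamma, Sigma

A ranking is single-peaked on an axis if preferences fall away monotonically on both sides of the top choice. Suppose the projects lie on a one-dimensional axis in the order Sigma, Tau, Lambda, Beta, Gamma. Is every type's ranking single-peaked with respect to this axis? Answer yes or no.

yes

Axis positions: Sigma=1, Tau=2, Lambda=3, Beta=4, Gamma=5.
Type 1 (peak Lambda at position 3): ranking walks positions 3-2-4-1-5, expanding outward from the peak — single-peaked.
Type 2 (peak Lambda at position 3): ranking walks positions 3-4-2-5-1, expanding outward from the peak — single-peaked.
Type 3 (peak Beta at position 4): ranking walks positions 4-5-3-2-1, expanding outward from the peak — single-peaked.
Type 4 (peak Gamma at position 5): ranking walks positions 5-4-3-2-1, expanding outward from the peak — single-peaked.
Type 5 (peak Beta at position 4): ranking walks positions 4-3-5-2-1, expanding outward from the peak — single-peaked.
Type 6 (peak Lambda at position 3): ranking walks positions 3-2-4-5-1, expanding outward from the peak — single-peaked.
Every ranking is single-peaked on this axis.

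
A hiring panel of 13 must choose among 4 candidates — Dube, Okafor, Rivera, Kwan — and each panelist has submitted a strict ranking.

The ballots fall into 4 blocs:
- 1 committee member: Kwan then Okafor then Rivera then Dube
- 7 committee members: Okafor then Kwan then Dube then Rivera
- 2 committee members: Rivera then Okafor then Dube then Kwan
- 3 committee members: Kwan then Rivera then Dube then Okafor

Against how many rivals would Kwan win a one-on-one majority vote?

2

Kwan against each rival (13 committee members):
Kwan vs Dube: 1+7+3 = 11 for Kwan, 2 for Dube — Kwan by 11–2.
Kwan vs Okafor: Kwan preferred on 1+3 = 4 ballots; Okafor wins 9–4.
Kwan vs Rivera: Kwan, 11–2.
Kwan beats Dube, Rivera; loses to Okafor — 2 pairwise wins.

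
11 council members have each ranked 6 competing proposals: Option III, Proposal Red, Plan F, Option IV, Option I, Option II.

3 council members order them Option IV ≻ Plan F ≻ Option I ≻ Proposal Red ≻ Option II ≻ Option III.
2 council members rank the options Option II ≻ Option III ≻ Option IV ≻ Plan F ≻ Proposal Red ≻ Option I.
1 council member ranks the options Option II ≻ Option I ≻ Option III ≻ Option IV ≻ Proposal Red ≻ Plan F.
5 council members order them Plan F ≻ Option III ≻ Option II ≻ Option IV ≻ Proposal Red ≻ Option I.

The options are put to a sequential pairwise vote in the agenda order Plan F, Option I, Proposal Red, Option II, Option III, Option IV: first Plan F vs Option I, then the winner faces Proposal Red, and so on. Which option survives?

Round 1: Plan F vs Option I — 10–1, Plan F advances.
Round 2: Plan F vs Proposal Red — 10–1, Plan F advances.
Round 3: Plan F vs Option II — 8–3, Plan F advances.
Round 4: Plan F vs Option III — 8–3, Plan F advances.
Round 5: Plan F vs Option IV — 5–6, Option IV advances.
The agenda winner is Option IV.

Option IV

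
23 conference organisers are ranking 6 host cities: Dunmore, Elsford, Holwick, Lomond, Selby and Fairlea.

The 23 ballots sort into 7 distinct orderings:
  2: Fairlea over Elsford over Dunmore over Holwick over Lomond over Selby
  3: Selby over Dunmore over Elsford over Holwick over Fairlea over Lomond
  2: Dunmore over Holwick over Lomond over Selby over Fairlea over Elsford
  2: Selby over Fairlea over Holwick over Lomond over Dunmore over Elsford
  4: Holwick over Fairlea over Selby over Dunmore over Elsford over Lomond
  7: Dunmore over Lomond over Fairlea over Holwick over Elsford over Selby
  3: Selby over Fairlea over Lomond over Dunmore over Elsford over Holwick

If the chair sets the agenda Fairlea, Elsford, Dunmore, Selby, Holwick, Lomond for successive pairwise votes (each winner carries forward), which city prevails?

Round 1: Fairlea vs Elsford — 20–3, Fairlea advances.
Round 2: Fairlea vs Dunmore — 11–12, Dunmore advances.
Round 3: Dunmore vs Selby — 11–12, Selby advances.
Round 4: Selby vs Holwick — 8–15, Holwick advances.
Round 5: Holwick vs Lomond — 13–10, Holwick advances.
The agenda winner is Holwick.

Holwick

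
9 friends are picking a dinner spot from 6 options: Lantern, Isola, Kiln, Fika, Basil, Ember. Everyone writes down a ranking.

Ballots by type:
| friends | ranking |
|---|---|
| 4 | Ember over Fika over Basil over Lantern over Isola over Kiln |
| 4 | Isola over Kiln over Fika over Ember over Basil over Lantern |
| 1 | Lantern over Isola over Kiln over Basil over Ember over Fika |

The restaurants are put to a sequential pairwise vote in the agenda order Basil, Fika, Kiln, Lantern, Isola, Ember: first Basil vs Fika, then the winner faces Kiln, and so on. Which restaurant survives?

Ember

Round 1: Basil vs Fika — 1–8, Fika advances.
Round 2: Fika vs Kiln — 4–5, Kiln advances.
Round 3: Kiln vs Lantern — 4–5, Lantern advances.
Round 4: Lantern vs Isola — 5–4, Lantern advances.
Round 5: Lantern vs Ember — 1–8, Ember advances.
The agenda winner is Ember.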